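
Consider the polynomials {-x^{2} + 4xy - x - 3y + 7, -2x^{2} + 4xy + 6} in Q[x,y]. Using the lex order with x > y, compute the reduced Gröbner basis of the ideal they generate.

G = {x + \tfrac{12}{5}y^{2} - \tfrac{13}{5}y + \tfrac{6}{5}, y^{3} - \tfrac{19}{12}y^{2} + \tfrac{5}{3}y - \tfrac{13}{12}}

f_1 = -x^{2} + 4xy - x - 3y + 7, LT = x^{2}.
f_2 = -2x^{2} + 4xy + 6, LT = x^{2}.

S(f_1,f_2): lcm = x^{2}. S = -2xy + x + 3y - 4.
  leading term xy: no divisor's leading term divides it; move -2xy to the remainder.
  leading term x: no divisor's leading term divides it; move x to the remainder.
  leading term y: no divisor's leading term divides it; move 3y to the remainder.
  leading term 1: no divisor's leading term divides it; move -4 to the remainder.
  remainder -2xy + x + 3y - 4 ≠ 0; add g_3 = -2xy + x + 3y - 4 to the basis.

S(f_1,g_3): lcm = x^{2}y. S = \tfrac{1}{2}x^{2} - 4xy^{2} + \tfrac{5}{2}xy - 2x + 3y^{2} - 7y.
  leading term x^{2}: subtract (-\tfrac{1}{2})·f_1 from \tfrac{1}{2}x^{2} - 4xy^{2} + \tfrac{5}{2}xy - 2x + 3y^{2} - 7y → -4xy^{2} + \tfrac{9}{2}xy - \tfrac{5}{2}x + 3y^{2} - \tfrac{17}{2}y + \tfrac{7}{2}
  leading term xy^{2}: subtract (2y)·g_3 from -4xy^{2} + \tfrac{9}{2}xy - \tfrac{5}{2}x + 3y^{2} - \tfrac{17}{2}y + \tfrac{7}{2} → \tfrac{5}{2}xy - \tfrac{5}{2}x - 3y^{2} - \tfrac{1}{2}y + \tfrac{7}{2}
  leading term xy: subtract (-\tfrac{5}{4})·g_3 from \tfrac{5}{2}xy - \tfrac{5}{2}x - 3y^{2} - \tfrac{1}{2}y + \tfrac{7}{2} → -\tfrac{5}{4}x - 3y^{2} + \tfrac{13}{4}y - \tfrac{3}{2}
  leading term x: no divisor's leading term divides it; move -\tfrac{5}{4}x to the remainder.
  leading term y^{2}: no divisor's leading term divides it; move -3y^{2} to the remainder.
  leading term y: no divisor's leading term divides it; move \tfrac{13}{4}y to the remainder.
  leading term 1: no divisor's leading term divides it; move -\tfrac{3}{2} to the remainder.
  remainder -\tfrac{5}{4}x - 3y^{2} + \tfrac{13}{4}y - \tfrac{3}{2} ≠ 0; add g_4 = -\tfrac{5}{4}x - 3y^{2} + \tfrac{13}{4}y - \tfrac{3}{2} to the basis.

S(f_2,g_3): lcm = x^{2}y. S = \tfrac{1}{2}x^{2} - 2xy^{2} + \tfrac{3}{2}xy - 2x - 3y.
  leading term x^{2}: subtract (-\tfrac{1}{2})·f_1 from \tfrac{1}{2}x^{2} - 2xy^{2} + \tfrac{3}{2}xy - 2x - 3y → -2xy^{2} + \tfrac{7}{2}xy - \tfrac{5}{2}x - \tfrac{9}{2}y + \tfrac{7}{2}
  leading term xy^{2}: subtract (y)·g_3 from -2xy^{2} + \tfrac{7}{2}xy - \tfrac{5}{2}x - \tfrac{9}{2}y + \tfrac{7}{2} → \tfrac{5}{2}xy - \tfrac{5}{2}x - 3y^{2} - \tfrac{1}{2}y + \tfrac{7}{2}
  leading term xy: subtract (-\tfrac{5}{4})·g_3 from \tfrac{5}{2}xy - \tfrac{5}{2}x - 3y^{2} - \tfrac{1}{2}y + \tfrac{7}{2} → -\tfrac{5}{4}x - 3y^{2} + \tfrac{13}{4}y - \tfrac{3}{2}
  leading term x: subtract (1)·g_4 from -\tfrac{5}{4}x - 3y^{2} + \tfrac{13}{4}y - \tfrac{3}{2} → 0
  remainder 0.

S(f_1,g_4): lcm = x^{2}. S = -\tfrac{12}{5}xy^{2} - \tfrac{7}{5}xy - \tfrac{1}{5}x + 3y - 7.
  leading term xy^{2}: subtract (\tfrac{6}{5}y)·g_3 from -\tfrac{12}{5}xy^{2} - \tfrac{7}{5}xy - \tfrac{1}{5}x + 3y - 7 → -\tfrac{13}{5}xy - \tfrac{1}{5}x - \tfrac{18}{5}y^{2} + \tfrac{39}{5}y - 7
  leading term xy: subtract (\tfrac{13}{10})·g_3 from -\tfrac{13}{5}xy - \tfrac{1}{5}x - \tfrac{18}{5}y^{2} + \tfrac{39}{5}y - 7 → -\tfrac{3}{2}x - \tfrac{18}{5}y^{2} + \tfrac{39}{10}y - \tfrac{9}{5}
  leading term x: subtract (\tfrac{6}{5})·g_4 from -\tfrac{3}{2}x - \tfrac{18}{5}y^{2} + \tfrac{39}{10}y - \tfrac{9}{5} → 0
  remainder 0.

S(f_2,g_4): lcm = x^{2}. S = -\tfrac{12}{5}xy^{2} + \tfrac{3}{5}xy - \tfrac{6}{5}x - 3.
  leading term xy^{2}: subtract (\tfrac{6}{5}y)·g_3 from -\tfrac{12}{5}xy^{2} + \tfrac{3}{5}xy - \tfrac{6}{5}x - 3 → -\tfrac{3}{5}xy - \tfrac{6}{5}x - \tfrac{18}{5}y^{2} + \tfrac{24}{5}y - 3
  leading term xy: subtract (\tfrac{3}{10})·g_3 from -\tfrac{3}{5}xy - \tfrac{6}{5}x - \tfrac{18}{5}y^{2} + \tfrac{24}{5}y - 3 → -\tfrac{3}{2}x - \tfrac{18}{5}y^{2} + \tfrac{39}{10}y - \tfrac{9}{5}
  leading term x: subtract (\tfrac{6}{5})·g_4 from -\tfrac{3}{2}x - \tfrac{18}{5}y^{2} + \tfrac{39}{10}y - \tfrac{9}{5} → 0
  remainder 0.

S(g_3,g_4): lcm = xy. S = -\tfrac{1}{2}x - \tfrac{12}{5}y^{3} + \tfrac{13}{5}y^{2} - \tfrac{27}{10}y + 2.
  leading term x: subtract (\tfrac{2}{5})·g_4 from -\tfrac{1}{2}x - \tfrac{12}{5}y^{3} + \tfrac{13}{5}y^{2} - \tfrac{27}{10}y + 2 → -\tfrac{12}{5}y^{3} + \tfrac{19}{5}y^{2} - 4y + \tfrac{13}{5}
  leading term y^{3}: no divisor's leading term divides it; move -\tfrac{12}{5}y^{3} to the remainder.
  leading term y^{2}: no divisor's leading term divides it; move \tfrac{19}{5}y^{2} to the remainder.
  leading term y: no divisor's leading term divides it; move -4y to the remainder.
  leading term 1: no divisor's leading term divides it; move \tfrac{13}{5} to the remainder.
  remainder -\tfrac{12}{5}y^{3} + \tfrac{19}{5}y^{2} - 4y + \tfrac{13}{5} ≠ 0; add g_5 = -\tfrac{12}{5}y^{3} + \tfrac{19}{5}y^{2} - 4y + \tfrac{13}{5} to the basis.

S(f_1,g_5): leading monomials are coprime, so the S-polynomial reduces to 0 (Buchberger's first criterion).
S(f_2,g_5): leading monomials are coprime, so the S-polynomial reduces to 0 (Buchberger's first criterion).
S(g_3,g_5): lcm = xy^{3}. S = \tfrac{13}{12}xy^{2} - \tfrac{5}{3}xy + \tfrac{13}{12}x - \tfrac{3}{2}y^{3} + 2y^{2}.
  leading term xy^{2}: subtract (-\tfrac{13}{24}y)·g_3 from \tfrac{13}{12}xy^{2} - \tfrac{5}{3}xy + \tfrac{13}{12}x - \tfrac{3}{2}y^{3} + 2y^{2} → -\tfrac{9}{8}xy + \tfrac{13}{12}x - \tfrac{3}{2}y^{3} + \tfrac{29}{8}y^{2} - \tfrac{13}{6}y
  leading term xy: subtract (\tfrac{9}{16})·g_3 from -\tfrac{9}{8}xy + \tfrac{13}{12}x - \tfrac{3}{2}y^{3} + \tfrac{29}{8}y^{2} - \tfrac{13}{6}y → \tfrac{25}{48}x - \tfrac{3}{2}y^{3} + \tfrac{29}{8}y^{2} - \tfrac{185}{48}y + \tfrac{9}{4}
  leading term x: subtract (-\tfrac{5}{12})·g_4 from \tfrac{25}{48}x - \tfrac{3}{2}y^{3} + \tfrac{29}{8}y^{2} - \tfrac{185}{48}y + \tfrac{9}{4} → -\tfrac{3}{2}y^{3} + \tfrac{19}{8}y^{2} - \tfrac{5}{2}y + \tfrac{13}{8}
  leading term y^{3}: subtract (\tfrac{5}{8})·g_5 from -\tfrac{3}{2}y^{3} + \tfrac{19}{8}y^{2} - \tfrac{5}{2}y + \tfrac{13}{8} → 0
  remainder 0.

S(g_4,g_5): leading monomials are coprime, so the S-polynomial reduces to 0 (Buchberger's first criterion).
Every S-polynomial of the final basis reduces to 0, so we have a Gröbner basis.
Inter-reduce: drop elements whose leading term is divisible by another's, tail-reduce, and make monic.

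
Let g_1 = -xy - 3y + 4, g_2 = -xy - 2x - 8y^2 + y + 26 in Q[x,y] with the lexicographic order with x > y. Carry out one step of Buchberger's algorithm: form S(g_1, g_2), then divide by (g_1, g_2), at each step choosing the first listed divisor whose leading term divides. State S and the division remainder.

lcm(LM(g_1), LM(g_2)) = xy.
S = (lcm/LT(g_1))·g_1 − (lcm/LT(g_2))·g_2 = -2x - 8y^2 + 4y + 22.
Reduce S modulo (g_1, g_2) in that order:
  leading term x: no divisor's leading term divides it; move -2x to the remainder.
  leading term y^2: no divisor's leading term divides it; move -8y^2 to the remainder.
  leading term y: no divisor's leading term divides it; move 4y to the remainder.
  leading term 1: no divisor's leading term divides it; move 22 to the remainder.
The remainder -2x - 8y^2 + 4y + 22 is nonzero, so it would be added as the next basis element.

S(g_1, g_2) = -2x - 8y^2 + 4y + 22; remainder on division = -2x - 8y^2 + 4y + 22.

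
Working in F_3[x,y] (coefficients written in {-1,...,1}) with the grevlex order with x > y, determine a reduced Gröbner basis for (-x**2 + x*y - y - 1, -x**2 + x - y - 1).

f_1 = -x**2 + x*y - y - 1, LT = x**2.
f_2 = -x**2 + x - y - 1, LT = x**2.

S(f_1,f_2): lcm = x**2. S = -x*y + x.
  leading term x*y: no divisor's leading term divides it; move -x*y to the remainder.
  leading term x: no divisor's leading term divides it; move x to the remainder.
  remainder -x*y + x ≠ 0; add g_3 = -x*y + x to the basis.

S(f_1,g_3): lcm = x**2*y. S = -x*y**2 + x**2 + y**2 + y.
  leading term x*y**2: subtract (y)·g_3 from -x*y**2 + x**2 + y**2 + y → x**2 - x*y + y**2 + y
  leading term x**2: subtract (-1)·f_1 from x**2 - x*y + y**2 + y → y**2 - 1
  leading term y**2: no divisor's leading term divides it; move y**2 to the remainder.
  leading term 1: no divisor's leading term divides it; move -1 to the remainder.
  remainder y**2 - 1 ≠ 0; add g_4 = y**2 - 1 to the basis.

The other S-polynomials (S(f_2,g_3), S(f_1,g_4), S(f_2,g_4), S(g_3,g_4)) all reduce to 0 modulo the current basis, so we have a Gröbner basis.
Inter-reduce: drop elements whose leading term is divisible by another's, tail-reduce, and make monic.

G = {x**2 - x + y + 1, x*y - x, y**2 - 1}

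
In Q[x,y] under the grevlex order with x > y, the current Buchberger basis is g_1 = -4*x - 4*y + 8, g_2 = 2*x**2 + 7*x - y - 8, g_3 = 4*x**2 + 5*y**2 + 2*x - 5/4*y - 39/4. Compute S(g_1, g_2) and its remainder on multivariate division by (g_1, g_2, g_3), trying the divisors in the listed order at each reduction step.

lcm(LM(g_1), LM(g_2)) = x**2.
S = (lcm/LT(g_1))·g_1 − (lcm/LT(g_2))·g_2 = x*y - 11/2*x + 1/2*y + 4.
Reduce S modulo (g_1, g_2, g_3) in that order:
  leading term x*y: subtract (-1/4*y)·g_1 from x*y - 11/2*x + 1/2*y + 4 → -y**2 - 11/2*x + 5/2*y + 4
  leading term y**2: no divisor's leading term divides it; move -y**2 to the remainder.
  leading term x: subtract (11/8)·g_1 from -11/2*x + 5/2*y + 4 → 8*y - 7
  leading term y: no divisor's leading term divides it; move 8*y to the remainder.
  leading term 1: no divisor's leading term divides it; move -7 to the remainder.
The remainder -y**2 + 8*y - 7 is nonzero, so it would be added as the next basis element.
An S-polynomial is built so that the two leading terms cancel; whether anything survives reduction is exactly the Gröbner-basis criterion.

S(g_1, g_2) = x*y - 11/2*x + 1/2*y + 4; remainder on division = -y**2 + 8*y - 7.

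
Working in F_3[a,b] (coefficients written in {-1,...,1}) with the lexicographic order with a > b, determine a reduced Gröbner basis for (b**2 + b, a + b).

f_1 = b**2 + b, LT = b**2.
f_2 = a + b, LT = a.

The S-polynomials (S(f_1,f_2)) all reduce to 0 modulo the current basis, so we have a Gröbner basis.

G = {a + b, b**2 + b}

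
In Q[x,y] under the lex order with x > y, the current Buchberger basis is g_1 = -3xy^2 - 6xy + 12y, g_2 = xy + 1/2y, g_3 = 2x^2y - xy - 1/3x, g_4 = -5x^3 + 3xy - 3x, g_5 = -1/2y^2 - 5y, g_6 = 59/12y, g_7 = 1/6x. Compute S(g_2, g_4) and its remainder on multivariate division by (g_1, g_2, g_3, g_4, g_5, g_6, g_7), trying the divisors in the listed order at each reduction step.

S(g_2, g_4) = 1/2x^2y + 3/5xy^2 - 3/5xy; remainder on division = 0.

lcm(LM(g_2), LM(g_4)) = x^3y.
S = (lcm/LT(g_2))·g_2 − (lcm/LT(g_4))·g_4 = 1/2x^2y + 3/5xy^2 - 3/5xy.
Reduce S modulo (g_1, g_2, g_3, g_4, g_5, g_6, g_7) in that order:
  leading term x^2y: subtract (1/2x)·g_2 from 1/2x^2y + 3/5xy^2 - 3/5xy → 3/5xy^2 - 17/20xy
  leading term xy^2: subtract (-1/5)·g_1 from 3/5xy^2 - 17/20xy → -41/20xy + 12/5y
  leading term xy: subtract (-41/20)·g_2 from -41/20xy + 12/5y → 137/40y
  leading term y: subtract (411/590)·g_6 from 137/40y → 0
The remainder is 0, so this S-polynomial contributes no new basis element.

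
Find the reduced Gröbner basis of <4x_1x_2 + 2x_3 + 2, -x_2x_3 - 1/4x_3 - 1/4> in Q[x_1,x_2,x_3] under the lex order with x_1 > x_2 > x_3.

f_1 = 4x_1x_2 + 2x_3 + 2, LT = x_1x_2.
f_2 = -x_2x_3 - 1/4x_3 - 1/4, LT = x_2x_3.

S(f_1,f_2): lcm = x_1x_2x_3. S = -1/4x_1x_3 - 1/4x_1 + 1/2x_3^2 + 1/2x_3.
  leading term x_1x_3: no divisor's leading term divides it; move -1/4x_1x_3 to the remainder.
  leading term x_1: no divisor's leading term divides it; move -1/4x_1 to the remainder.
  leading term x_3^2: no divisor's leading term divides it; move 1/2x_3^2 to the remainder.
  leading term x_3: no divisor's leading term divides it; move 1/2x_3 to the remainder.
  remainder -1/4x_1x_3 - 1/4x_1 + 1/2x_3^2 + 1/2x_3 ≠ 0; add g_3 = -1/4x_1x_3 - 1/4x_1 + 1/2x_3^2 + 1/2x_3 to the basis.

The other S-polynomials (S(f_1,g_3), S(f_2,g_3)) all reduce to 0 modulo the current basis, so we have a Gröbner basis.

G = {x_1x_2 + 1/2x_3 + 1/2, x_1x_3 + x_1 - 2x_3^2 - 2x_3, x_2x_3 + 1/4x_3 + 1/4}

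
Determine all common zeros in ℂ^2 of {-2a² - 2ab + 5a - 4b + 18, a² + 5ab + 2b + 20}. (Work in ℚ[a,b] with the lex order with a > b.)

Compute a lex Gröbner basis by Buchberger's algorithm.
f_1 = -2a² - 2ab + 5a - 4b + 18, LT = a².
f_2 = a² + 5ab + 2b + 20, LT = a².

S(f_1,f_2): lcm = a². S = -4ab - 5/2a - 29.
  reduce S modulo (f_1, f_2):
  remainder -4ab - 5/2a - 29 ≠ 0; add h_3 = -4ab - 5/2a - 29 to the basis.

S(f_1,h_3): lcm = a²b. S = -⅝a² + ab² - 5/2ab - 29/4a + 2b² - 9b.
  reduce S modulo (f_1, f_2, h_3):
  remainder -29/4a + 2b² - 15b + 25/2 ≠ 0; add h_4 = -29/4a + 2b² - 15b + 25/2 to the basis.

S(h_3,h_4): lcm = ab. S = ⅝a + 8/29b³ - 60/29b² + 50/29b + 29/4.
  reduce S modulo (f_1, f_2, h_3, h_4):
  remainder 8/29b³ - 55/29b² + 25/58b + 483/58 ≠ 0; add h_5 = 8/29b³ - 55/29b² + 25/58b + 483/58 to the basis.

The other S-polynomials (S(f_2,h_3), S(f_1,h_4), S(f_2,h_4), S(f_1,h_5), S(f_2,h_5), S(h_3,h_5), S(h_4,h_5)) all reduce to 0 modulo the current basis, so we have a Gröbner basis.
Inter-reduce: drop elements whose leading term is divisible by another's, tail-reduce, and make monic.
Reduced Gröbner basis: {a - 8/29b² + 60/29b - 50/29, b³ - 55/8b² + 25/16b + 483/16}.

A lex Gröbner basis eliminates variables successively. Here b³ - 55/8b² + 25/16b + 483/16 depends only on b, with roots {3, 31/16 - 3*sqrt(393)/16, 31/16 + 3*sqrt(393)/16}; lifting each root through the earlier basis elements recovers the full solutions.
  b = 3: the earlier basis element becomes a + 2 = 0, giving a = -2 — point (-2, 3).
  b = 31/16 - 3*sqrt(393)/16: the earlier basis element becomes a - 3*sqrt(393)/16 - 41/16 = 0, giving a = 41/16 + 3*sqrt(393)/16 — point (41/16 + 3*sqrt(393)/16, 31/16 - 3*sqrt(393)/16).
  b = 31/16 + 3*sqrt(393)/16: the earlier basis element becomes a - 41/16 + 3*sqrt(393)/16 = 0, giving a = 41/16 - 3*sqrt(393)/16 — point (41/16 - 3*sqrt(393)/16, 31/16 + 3*sqrt(393)/16).
This is the nonlinear analogue of row-reducing a linear system.

{(-2, 3), (41/16 + 3*sqrt(393)/16, 31/16 - 3*sqrt(393)/16), (41/16 - 3*sqrt(393)/16, 31/16 + 3*sqrt(393)/16)}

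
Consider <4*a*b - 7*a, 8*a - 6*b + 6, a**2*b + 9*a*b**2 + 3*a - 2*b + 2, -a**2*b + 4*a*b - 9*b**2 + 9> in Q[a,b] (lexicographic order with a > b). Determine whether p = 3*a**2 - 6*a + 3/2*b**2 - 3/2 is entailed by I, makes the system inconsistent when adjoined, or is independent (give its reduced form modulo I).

3*a**2 - 6*a + 3/2*b**2 - 3/2 lies in I (it reduces to 0).

First compute the reduced Gröbner basis of I by Buchberger's algorithm.
f_1 = 4*a*b - 7*a, LT = a*b.
f_2 = 8*a - 6*b + 6, LT = a.
f_3 = a**2*b + 9*a*b**2 + 3*a - 2*b + 2, LT = a**2*b.
f_4 = -a**2*b + 4*a*b - 9*b**2 + 9, LT = a**2*b.

S(f_1,f_2): lcm = a*b. S = -7/4*a + 3/4*b**2 - 3/4*b.
  leading term a: subtract (-7/32)·f_2 from -7/4*a + 3/4*b**2 - 3/4*b → 3/4*b**2 - 33/16*b + 21/16
  leading term b**2: no divisor's leading term divides it; move 3/4*b**2 to the remainder.
  leading term b: no divisor's leading term divides it; move -33/16*b to the remainder.
  leading term 1: no divisor's leading term divides it; move 21/16 to the remainder.
  remainder 3/4*b**2 - 33/16*b + 21/16 ≠ 0; add h_5 = 3/4*b**2 - 33/16*b + 21/16 to the basis.

S(f_1,f_3): lcm = a**2*b. S = -7/4*a**2 - 9*a*b**2 - 3*a + 2*b - 2.
  leading term a**2: subtract (-7/32*a)·f_2 from -7/4*a**2 - 9*a*b**2 - 3*a + 2*b - 2 → -9*a*b**2 - 21/16*a*b - 27/16*a + 2*b - 2
  leading term a*b**2: subtract (-9/4*b)·f_1 from -9*a*b**2 - 21/16*a*b - 27/16*a + 2*b - 2 → -273/16*a*b - 27/16*a + 2*b - 2
  leading term a*b: subtract (-273/64)·f_1 from -273/16*a*b - 27/16*a + 2*b - 2 → -2019/64*a + 2*b - 2
  leading term a: subtract (-2019/512)·f_2 from -2019/64*a + 2*b - 2 → -5545/256*b + 5545/256
  leading term b: no divisor's leading term divides it; move -5545/256*b to the remainder.
  leading term 1: no divisor's leading term divides it; move 5545/256 to the remainder.
  remainder -5545/256*b + 5545/256 ≠ 0; add h_6 = -5545/256*b + 5545/256 to the basis.

The other S-polynomials (S(f_1,f_4), S(f_2,f_3), S(f_2,f_4), S(f_3,f_4), S(f_1,h_5), S(f_2,h_5), S(f_3,h_5), S(f_4,h_5), S(f_1,h_6), S(f_2,h_6), S(f_3,h_6), S(f_4,h_6), S(h_5,h_6)) all reduce to 0 modulo the current basis, so we have a Gröbner basis.
Inter-reduce: drop elements whose leading term is divisible by another's, tail-reduce, and make monic.
Reduced Gröbner basis: {a, b - 1}.
Label its elements g_1 = a, g_2 = b - 1.

Reduce p = 3*a**2 - 6*a + 3/2*b**2 - 3/2 modulo G:
  leading term a**2: subtract (3*a)·g_1 from 3*a**2 - 6*a + 3/2*b**2 - 3/2 → -6*a + 3/2*b**2 - 3/2
  leading term a: subtract (-6)·g_1 from -6*a + 3/2*b**2 - 3/2 → 3/2*b**2 - 3/2
  leading term b**2: subtract (3/2*b)·g_2 from 3/2*b**2 - 3/2 → 3/2*b - 3/2
  leading term b: subtract (3/2)·g_2 from 3/2*b - 3/2 → 0
  normal form = 0.
Since the normal form is 0, p ∈ I.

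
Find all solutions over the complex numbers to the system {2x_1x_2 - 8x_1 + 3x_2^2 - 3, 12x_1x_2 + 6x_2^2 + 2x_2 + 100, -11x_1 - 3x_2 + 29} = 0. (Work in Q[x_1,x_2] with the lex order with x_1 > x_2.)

Compute a lex Gröbner basis by Buchberger's algorithm.
f_1 = 2x_1x_2 - 8x_1 + 3x_2^2 - 3, LT = x_1x_2.
f_2 = 12x_1x_2 + 6x_2^2 + 2x_2 + 100, LT = x_1x_2.
f_3 = -11x_1 - 3x_2 + 29, LT = x_1.

S(f_1,f_2): lcm = x_1x_2. S = -4x_1 + x_2^2 - 1/6x_2 - 59/6.
  leading term x_1: subtract (4/11)·f_3 from -4x_1 + x_2^2 - 1/6x_2 - 59/6 → x_2^2 + 61/66x_2 - 1345/66
  leading term x_2^2: no divisor's leading term divides it; move x_2^2 to the remainder.
  leading term x_2: no divisor's leading term divides it; move 61/66x_2 to the remainder.
  leading term 1: no divisor's leading term divides it; move -1345/66 to the remainder.
  remainder x_2^2 + 61/66x_2 - 1345/66 ≠ 0; add h_4 = x_2^2 + 61/66x_2 - 1345/66 to the basis.

S(f_1,f_3): lcm = x_1x_2. S = -4x_1 + 27/22x_2^2 + 29/11x_2 - 3/2.
  leading term x_1: subtract (4/11)·f_3 from -4x_1 + 27/22x_2^2 + 29/11x_2 - 3/2 → 27/22x_2^2 + 41/11x_2 - 265/22
  leading term x_2^2: subtract (27/22)·h_4 from 27/22x_2^2 + 41/11x_2 - 265/22 → 1255/484x_2 + 6275/484
  leading term x_2: no divisor's leading term divides it; move 1255/484x_2 to the remainder.
  leading term 1: no divisor's leading term divides it; move 6275/484 to the remainder.
  remainder 1255/484x_2 + 6275/484 ≠ 0; add h_5 = 1255/484x_2 + 6275/484 to the basis.

The other S-polynomials (S(f_2,f_3), S(f_1,h_4), S(f_2,h_4), S(f_3,h_4), S(f_1,h_5), S(f_2,h_5), S(f_3,h_5), S(h_4,h_5)) all reduce to 0 modulo the current basis, so we have a Gröbner basis.
Inter-reduce: drop elements whose leading term is divisible by another's, tail-reduce, and make monic.
Reduced Gröbner basis: {x_1 - 4, x_2 + 5}.

The lex basis is triangular: the last element involves only x_2. Solving x_2 + 5 = 0 gives x_2 ∈ {-5}; substituting each value into the earlier elements determines the remaining variables.
  x_2 = -5: the earlier basis element becomes x_1 - 4 = 0, giving x_1 = 4 — point (4, -5).

{(4, -5)}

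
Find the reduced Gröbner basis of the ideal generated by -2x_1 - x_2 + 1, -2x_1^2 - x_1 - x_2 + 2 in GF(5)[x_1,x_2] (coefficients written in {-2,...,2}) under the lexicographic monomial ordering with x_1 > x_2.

The reduced Gröbner basis is the canonical form of the ideal for this ordering.

f_1 = -2x_1 - x_2 + 1, LT = x_1.
f_2 = -2x_1^2 - x_1 - x_2 + 2, LT = x_1^2.

S(f_1,f_2): lcm = x_1^2. S = -2x_1x_2 - x_1 + 2x_2 + 1.
  reduce S modulo (f_1, f_2):
  remainder x_2^2 - x_2 - 2 ≠ 0; add g_3 = x_2^2 - x_2 - 2 to the basis.

The other S-polynomials (S(f_1,g_3), S(f_2,g_3)) all reduce to 0 modulo the current basis, so we have a Gröbner basis.
Inter-reduce: drop elements whose leading term is divisible by another's, tail-reduce, and make monic.

G = {x_1 - 2x_2 + 2, x_2^2 - x_2 - 2}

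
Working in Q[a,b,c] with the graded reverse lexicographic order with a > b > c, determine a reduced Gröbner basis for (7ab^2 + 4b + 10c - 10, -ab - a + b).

G = {a^2 + 10/7ac - a - b - 10/7c + 10/7, ab + a - b, b^2 + a - 3/7b + 10/7c - 10/7}

f_1 = 7ab^2 + 4b + 10c - 10, LT = ab^2.
f_2 = -ab - a + b, LT = ab.

S(f_1,f_2): lcm = ab^2. S = -ab + b^2 + 4/7b + 10/7c - 10/7.
  leading term ab: subtract (1)·f_2 from -ab + b^2 + 4/7b + 10/7c - 10/7 → b^2 + a - 3/7b + 10/7c - 10/7
  leading term b^2: no divisor's leading term divides it; move b^2 to the remainder.
  leading term a: no divisor's leading term divides it; move a to the remainder.
  leading term b: no divisor's leading term divides it; move -3/7b to the remainder.
  leading term c: no divisor's leading term divides it; move 10/7c to the remainder.
  leading term 1: no divisor's leading term divides it; move -10/7 to the remainder.
  remainder b^2 + a - 3/7b + 10/7c - 10/7 ≠ 0; add g_3 = b^2 + a - 3/7b + 10/7c - 10/7 to the basis.

S(f_1,g_3): lcm = ab^2. S = -a^2 + 3/7ab - 10/7ac + 10/7a + 4/7b + 10/7c - 10/7.
  leading term a^2: no divisor's leading term divides it; move -a^2 to the remainder.
  leading term ab: subtract (-3/7)·f_2 from 3/7ab - 10/7ac + 10/7a + 4/7b + 10/7c - 10/7 → -10/7ac + a + b + 10/7c - 10/7
  leading term ac: no divisor's leading term divides it; move -10/7ac to the remainder.
  leading term a: no divisor's leading term divides it; move a to the remainder.
  leading term b: no divisor's leading term divides it; move b to the remainder.
  leading term c: no divisor's leading term divides it; move 10/7c to the remainder.
  leading term 1: no divisor's leading term divides it; move -10/7 to the remainder.
  remainder -a^2 - 10/7ac + a + b + 10/7c - 10/7 ≠ 0; add g_4 = -a^2 - 10/7ac + a + b + 10/7c - 10/7 to the basis.

The other S-polynomials (S(f_2,g_3), S(f_1,g_4), S(f_2,g_4), S(g_3,g_4)) all reduce to 0 modulo the current basis, so we have a Gröbner basis.
Inter-reduce: drop elements whose leading term is divisible by another's, tail-reduce, and make monic.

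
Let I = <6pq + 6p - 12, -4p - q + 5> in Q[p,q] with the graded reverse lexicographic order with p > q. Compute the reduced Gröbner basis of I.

G = {q^2 - 4q + 3, p + 1/4q - 5/4}

f_1 = 6pq + 6p - 12, LT = pq.
f_2 = -4p - q + 5, LT = p.

S(f_1,f_2): lcm = pq. S = -1/4q^2 + p + 5/4q - 2.
  leading term q^2: no divisor's leading term divides it; move -1/4q^2 to the remainder.
  leading term p: subtract (-1/4)·f_2 from p + 5/4q - 2 → q - 3/4
  leading term q: no divisor's leading term divides it; move q to the remainder.
  leading term 1: no divisor's leading term divides it; move -3/4 to the remainder.
  remainder -1/4q^2 + q - 3/4 ≠ 0; add g_3 = -1/4q^2 + q - 3/4 to the basis.

The other S-polynomials (S(f_1,g_3), S(f_2,g_3)) all reduce to 0 modulo the current basis, so we have a Gröbner basis.
Inter-reduce: drop elements whose leading term is divisible by another's, tail-reduce, and make monic.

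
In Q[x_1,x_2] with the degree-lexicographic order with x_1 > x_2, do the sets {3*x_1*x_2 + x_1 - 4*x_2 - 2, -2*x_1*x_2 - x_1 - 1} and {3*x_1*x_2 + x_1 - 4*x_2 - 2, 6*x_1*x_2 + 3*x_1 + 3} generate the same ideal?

Yes, the ideals are equal.

Since reduced Gröbner bases are canonical representatives of ideals under a given ordering, it suffices to compute and compare them.
Buchberger on the first generating set:
f_1 = 3*x_1*x_2 + x_1 - 4*x_2 - 2, LT = x_1*x_2.
f_2 = -2*x_1*x_2 - x_1 - 1, LT = x_1*x_2.

S(f_1,f_2): lcm = x_1*x_2. S = -1/6*x_1 - 4/3*x_2 - 7/6.
  leading term x_1: no divisor's leading term divides it; move -1/6*x_1 to the remainder.
  leading term x_2: no divisor's leading term divides it; move -4/3*x_2 to the remainder.
  leading term 1: no divisor's leading term divides it; move -7/6 to the remainder.
  remainder -1/6*x_1 - 4/3*x_2 - 7/6 ≠ 0; add g_3 = -1/6*x_1 - 4/3*x_2 - 7/6 to the basis.

S(f_1,g_3): lcm = x_1*x_2. S = -8*x_2**2 + 1/3*x_1 - 25/3*x_2 - 2/3.
  leading term x_2**2: no divisor's leading term divides it; move -8*x_2**2 to the remainder.
  leading term x_1: subtract (-2)·g_3 from 1/3*x_1 - 25/3*x_2 - 2/3 → -11*x_2 - 3
  leading term x_2: no divisor's leading term divides it; move -11*x_2 to the remainder.
  leading term 1: no divisor's leading term divides it; move -3 to the remainder.
  remainder -8*x_2**2 - 11*x_2 - 3 ≠ 0; add g_4 = -8*x_2**2 - 11*x_2 - 3 to the basis.

S(f_2,g_3): lcm = x_1*x_2. S = -8*x_2**2 + 1/2*x_1 - 7*x_2 + 1/2.
  leading term x_2**2: subtract (1)·g_4 from -8*x_2**2 + 1/2*x_1 - 7*x_2 + 1/2 → 1/2*x_1 + 4*x_2 + 7/2
  leading term x_1: subtract (-3)·g_3 from 1/2*x_1 + 4*x_2 + 7/2 → 0
  remainder 0.

S(f_1,g_4): lcm = x_1*x_2**2. S = -25/24*x_1*x_2 - 4/3*x_2**2 - 3/8*x_1 - 2/3*x_2.
  leading term x_1*x_2: subtract (-25/72)·f_1 from -25/24*x_1*x_2 - 4/3*x_2**2 - 3/8*x_1 - 2/3*x_2 → -4/3*x_2**2 - 1/36*x_1 - 37/18*x_2 - 25/36
  leading term x_2**2: subtract (1/6)·g_4 from -4/3*x_2**2 - 1/36*x_1 - 37/18*x_2 - 25/36 → -1/36*x_1 - 2/9*x_2 - 7/36
  leading term x_1: subtract (1/6)·g_3 from -1/36*x_1 - 2/9*x_2 - 7/36 → 0
  remainder 0.

S(f_2,g_4): lcm = x_1*x_2**2. S = -7/8*x_1*x_2 - 3/8*x_1 + 1/2*x_2.
  leading term x_1*x_2: subtract (-7/24)·f_1 from -7/8*x_1*x_2 - 3/8*x_1 + 1/2*x_2 → -1/12*x_1 - 2/3*x_2 - 7/12
  leading term x_1: subtract (1/2)·g_3 from -1/12*x_1 - 2/3*x_2 - 7/12 → 0
  remainder 0.

S(g_3,g_4): leading monomials are coprime, so the S-polynomial reduces to 0 (Buchberger's first criterion).
Every S-polynomial of the final basis reduces to 0, so we have a Gröbner basis.
Inter-reduce: drop elements whose leading term is divisible by another's, tail-reduce, and make monic.
Reduced Gröbner basis: {x_2**2 + 11/8*x_2 + 3/8, x_1 + 8*x_2 + 7}.

Buchberger on the second generating set:
h_1 = 3*x_1*x_2 + x_1 - 4*x_2 - 2, LT = x_1*x_2.
h_2 = 6*x_1*x_2 + 3*x_1 + 3, LT = x_1*x_2.

S(h_1,h_2): lcm = x_1*x_2. S = -1/6*x_1 - 4/3*x_2 - 7/6.
  leading term x_1: no divisor's leading term divides it; move -1/6*x_1 to the remainder.
  leading term x_2: no divisor's leading term divides it; move -4/3*x_2 to the remainder.
  leading term 1: no divisor's leading term divides it; move -7/6 to the remainder.
  remainder -1/6*x_1 - 4/3*x_2 - 7/6 ≠ 0; add k_3 = -1/6*x_1 - 4/3*x_2 - 7/6 to the basis.

S(h_1,k_3): lcm = x_1*x_2. S = -8*x_2**2 + 1/3*x_1 - 25/3*x_2 - 2/3.
  leading term x_2**2: no divisor's leading term divides it; move -8*x_2**2 to the remainder.
  leading term x_1: subtract (-2)·k_3 from 1/3*x_1 - 25/3*x_2 - 2/3 → -11*x_2 - 3
  leading term x_2: no divisor's leading term divides it; move -11*x_2 to the remainder.
  leading term 1: no divisor's leading term divides it; move -3 to the remainder.
  remainder -8*x_2**2 - 11*x_2 - 3 ≠ 0; add k_4 = -8*x_2**2 - 11*x_2 - 3 to the basis.

S(h_2,k_3): lcm = x_1*x_2. S = -8*x_2**2 + 1/2*x_1 - 7*x_2 + 1/2.
  leading term x_2**2: subtract (1)·k_4 from -8*x_2**2 + 1/2*x_1 - 7*x_2 + 1/2 → 1/2*x_1 + 4*x_2 + 7/2
  leading term x_1: subtract (-3)·k_3 from 1/2*x_1 + 4*x_2 + 7/2 → 0
  remainder 0.

S(h_1,k_4): lcm = x_1*x_2**2. S = -25/24*x_1*x_2 - 4/3*x_2**2 - 3/8*x_1 - 2/3*x_2.
  leading term x_1*x_2: subtract (-25/72)·h_1 from -25/24*x_1*x_2 - 4/3*x_2**2 - 3/8*x_1 - 2/3*x_2 → -4/3*x_2**2 - 1/36*x_1 - 37/18*x_2 - 25/36
  leading term x_2**2: subtract (1/6)·k_4 from -4/3*x_2**2 - 1/36*x_1 - 37/18*x_2 - 25/36 → -1/36*x_1 - 2/9*x_2 - 7/36
  leading term x_1: subtract (1/6)·k_3 from -1/36*x_1 - 2/9*x_2 - 7/36 → 0
  remainder 0.

S(h_2,k_4): lcm = x_1*x_2**2. S = -7/8*x_1*x_2 - 3/8*x_1 + 1/2*x_2.
  leading term x_1*x_2: subtract (-7/24)·h_1 from -7/8*x_1*x_2 - 3/8*x_1 + 1/2*x_2 → -1/12*x_1 - 2/3*x_2 - 7/12
  leading term x_1: subtract (1/2)·k_3 from -1/12*x_1 - 2/3*x_2 - 7/12 → 0
  remainder 0.

S(k_3,k_4): leading monomials are coprime, so the S-polynomial reduces to 0 (Buchberger's first criterion).
Every S-polynomial of the final basis reduces to 0, so we have a Gröbner basis.
Inter-reduce: drop elements whose leading term is divisible by another's, tail-reduce, and make monic.
Reduced Gröbner basis: {x_2**2 + 11/8*x_2 + 3/8, x_1 + 8*x_2 + 7}.

Same reduced basis, so the two generating sets span the same ideal.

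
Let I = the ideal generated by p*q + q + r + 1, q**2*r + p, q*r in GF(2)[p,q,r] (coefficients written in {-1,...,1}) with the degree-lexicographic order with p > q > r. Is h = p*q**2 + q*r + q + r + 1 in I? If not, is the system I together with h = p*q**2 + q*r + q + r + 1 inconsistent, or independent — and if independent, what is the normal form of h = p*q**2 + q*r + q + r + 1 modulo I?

First compute the reduced Gröbner basis of I by Buchberger's algorithm.
f_1 = p*q + q + r + 1, LT = p*q.
f_2 = q**2*r + p, LT = q**2*r.
f_3 = q*r, LT = q*r.

S(f_1,f_2): lcm = p*q**2*r. S = q**2*r + q*r**2 + p**2 + q*r.
  leading term q**2*r: subtract (1)·f_2 from q**2*r + q*r**2 + p**2 + q*r → q*r**2 + p**2 + q*r + p
  leading term q*r**2: subtract (r)·f_3 from q*r**2 + p**2 + q*r + p → p**2 + q*r + p
  leading term p**2: no divisor's leading term divides it; move p**2 to the remainder.
  leading term q*r: subtract (1)·f_3 from q*r + p → p
  leading term p: no divisor's leading term divides it; move p to the remainder.
  remainder p**2 + p ≠ 0; add k_4 = p**2 + p to the basis.

S(f_1,f_3): lcm = p*q*r. S = q*r + r**2 + r.
  leading term q*r: subtract (1)·f_3 from q*r + r**2 + r → r**2 + r
  leading term r**2: no divisor's leading term divides it; move r**2 to the remainder.
  leading term r: no divisor's leading term divides it; move r to the remainder.
  remainder r**2 + r ≠ 0; add k_5 = r**2 + r to the basis.

S(f_2,f_3): lcm = q**2*r. S = p.
  leading term p: no divisor's leading term divides it; move p to the remainder.
  remainder p ≠ 0; add k_6 = p to the basis.

S(f_1,k_6): lcm = p*q. S = q + r + 1.
  leading term q: no divisor's leading term divides it; move q to the remainder.
  leading term r: no divisor's leading term divides it; move r to the remainder.
  leading term 1: no divisor's leading term divides it; move 1 to the remainder.
  remainder q + r + 1 ≠ 0; add k_7 = q + r + 1 to the basis.

The other S-polynomials (S(f_1,k_4), S(f_2,k_4), S(f_3,k_4), S(f_1,k_5), S(f_2,k_5), S(f_3,k_5), S(k_4,k_5), S(f_2,k_6), S(f_3,k_6), S(k_4,k_6), S(k_5,k_6), S(f_1,k_7), S(f_2,k_7), S(f_3,k_7), S(k_4,k_7), S(k_5,k_7), S(k_6,k_7)) all reduce to 0 modulo the current basis, so we have a Gröbner basis.
Inter-reduce: drop elements whose leading term is divisible by another's, tail-reduce, and make monic.
Reduced Gröbner basis: {r**2 + r, p, q + r + 1}.
Label its elements g_1 = r**2 + r, g_2 = p, g_3 = q + r + 1.

Reduce h = p*q**2 + q*r + q + r + 1 modulo G:
  leading term p*q**2: subtract (q**2)·g_2 from p*q**2 + q*r + q + r + 1 → q*r + q + r + 1
  leading term q*r: subtract (r)·g_3 from q*r + q + r + 1 → r**2 + q + 1
  leading term r**2: subtract (1)·g_1 from r**2 + q + 1 → q + r + 1
  leading term q: subtract (1)·g_3 from q + r + 1 → 0
  normal form = 0.
Since the normal form is 0, h ∈ I.

p*q**2 + q*r + q + r + 1 lies in I (it reduces to 0).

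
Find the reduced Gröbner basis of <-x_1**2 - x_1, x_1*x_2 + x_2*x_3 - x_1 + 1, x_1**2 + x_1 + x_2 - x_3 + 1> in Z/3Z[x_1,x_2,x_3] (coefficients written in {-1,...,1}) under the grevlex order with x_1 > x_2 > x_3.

G = {x_3**3 - x_3**2 + x_3, x_1**2 + x_1, x_1*x_3 + x_3**2 + x_1 - x_3 + 1, x_2 - x_3 + 1}

Buchberger's algorithm terminates because the ascending chain of leading-term ideals stabilizes.

f_1 = -x_1**2 - x_1, LT = x_1**2.
f_2 = x_1*x_2 + x_2*x_3 - x_1 + 1, LT = x_1*x_2.
f_3 = x_1**2 + x_1 + x_2 - x_3 + 1, LT = x_1**2.

S(f_1,f_2): lcm = x_1**2*x_2. S = -x_1*x_2*x_3 + x_1**2 + x_1*x_2 - x_1.
  leading term x_1*x_2*x_3: subtract (-x_3)·f_2 from -x_1*x_2*x_3 + x_1**2 + x_1*x_2 - x_1 → x_2*x_3**2 + x_1**2 + x_1*x_2 - x_1*x_3 - x_1 + x_3
  leading term x_2*x_3**2: no divisor's leading term divides it; move x_2*x_3**2 to the remainder.
  leading term x_1**2: subtract (-1)·f_1 from x_1**2 + x_1*x_2 - x_1*x_3 - x_1 + x_3 → x_1*x_2 - x_1*x_3 + x_1 + x_3
  leading term x_1*x_2: subtract (1)·f_2 from x_1*x_2 - x_1*x_3 + x_1 + x_3 → -x_1*x_3 - x_2*x_3 - x_1 + x_3 - 1
  leading term x_1*x_3: no divisor's leading term divides it; move -x_1*x_3 to the remainder.
  leading term x_2*x_3: no divisor's leading term divides it; move -x_2*x_3 to the remainder.
  leading term x_1: no divisor's leading term divides it; move -x_1 to the remainder.
  leading term x_3: no divisor's leading term divides it; move x_3 to the remainder.
  leading term 1: no divisor's leading term divides it; move -1 to the remainder.
  remainder x_2*x_3**2 - x_1*x_3 - x_2*x_3 - x_1 + x_3 - 1 ≠ 0; add g_4 = x_2*x_3**2 - x_1*x_3 - x_2*x_3 - x_1 + x_3 - 1 to the basis.

S(f_1,f_3): lcm = x_1**2. S = -x_2 + x_3 - 1.
  leading term x_2: no divisor's leading term divides it; move -x_2 to the remainder.
  leading term x_3: no divisor's leading term divides it; move x_3 to the remainder.
  leading term 1: no divisor's leading term divides it; move -1 to the remainder.
  remainder -x_2 + x_3 - 1 ≠ 0; add g_5 = -x_2 + x_3 - 1 to the basis.

S(f_2,g_5): lcm = x_1*x_2. S = x_1*x_3 + x_2*x_3 + x_1 + 1.
  leading term x_1*x_3: no divisor's leading term divides it; move x_1*x_3 to the remainder.
  leading term x_2*x_3: subtract (-x_3)·g_5 from x_2*x_3 + x_1 + 1 → x_3**2 + x_1 - x_3 + 1
  leading term x_3**2: no divisor's leading term divides it; move x_3**2 to the remainder.
  leading term x_1: no divisor's leading term divides it; move x_1 to the remainder.
  leading term x_3: no divisor's leading term divides it; move -x_3 to the remainder.
  leading term 1: no divisor's leading term divides it; move 1 to the remainder.
  remainder x_1*x_3 + x_3**2 + x_1 - x_3 + 1 ≠ 0; add g_6 = x_1*x_3 + x_3**2 + x_1 - x_3 + 1 to the basis.

S(g_4,g_5): lcm = x_2*x_3**2. S = x_3**3 - x_1*x_3 - x_2*x_3 - x_3**2 - x_1 + x_3 - 1.
  leading term x_3**3: no divisor's leading term divides it; move x_3**3 to the remainder.
  leading term x_1*x_3: subtract (-1)·g_6 from -x_1*x_3 - x_2*x_3 - x_3**2 - x_1 + x_3 - 1 → -x_2*x_3
  leading term x_2*x_3: subtract (x_3)·g_5 from -x_2*x_3 → -x_3**2 + x_3
  leading term x_3**2: no divisor's leading term divides it; move -x_3**2 to the remainder.
  leading term x_3: no divisor's leading term divides it; move x_3 to the remainder.
  remainder x_3**3 - x_3**2 + x_3 ≠ 0; add g_7 = x_3**3 - x_3**2 + x_3 to the basis.

The other S-polynomials (S(f_2,f_3), S(f_1,g_4), S(f_2,g_4), S(f_3,g_4), S(f_1,g_5), S(f_3,g_5), S(f_1,g_6), S(f_2,g_6), S(f_3,g_6), S(g_4,g_6), S(g_5,g_6), S(f_1,g_7), S(f_2,g_7), S(f_3,g_7), S(g_4,g_7), S(g_5,g_7), S(g_6,g_7)) all reduce to 0 modulo the current basis, so we have a Gröbner basis.
Inter-reduce: drop elements whose leading term is divisible by another's, tail-reduce, and make monic.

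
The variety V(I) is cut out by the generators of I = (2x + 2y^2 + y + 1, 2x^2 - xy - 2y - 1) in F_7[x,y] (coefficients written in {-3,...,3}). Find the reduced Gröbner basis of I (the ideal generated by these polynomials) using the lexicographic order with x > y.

This is the nonlinear analogue of row-reducing a linear system.

f_1 = 2x + 2y^2 + y + 1, LT = x.
f_2 = 2x^2 - xy - 2y - 1, LT = x^2.

S(f_1,f_2): lcm = x^2. S = xy^2 + xy - 3x + y - 3.
  leading term xy^2: subtract (-3y^2)·f_1 from xy^2 + xy - 3x + y - 3 → xy - 3x - y^4 + 3y^3 + 3y^2 + y - 3
  leading term xy: subtract (-3y)·f_1 from xy - 3x - y^4 + 3y^3 + 3y^2 + y - 3 → -3x - y^4 + 2y^3 - y^2 - 3y - 3
  leading term x: subtract (2)·f_1 from -3x - y^4 + 2y^3 - y^2 - 3y - 3 → -y^4 + 2y^3 + 2y^2 + 2y + 2
  leading term y^4: no divisor's leading term divides it; move -y^4 to the remainder.
  leading term y^3: no divisor's leading term divides it; move 2y^3 to the remainder.
  leading term y^2: no divisor's leading term divides it; move 2y^2 to the remainder.
  leading term y: no divisor's leading term divides it; move 2y to the remainder.
  leading term 1: no divisor's leading term divides it; move 2 to the remainder.
  remainder -y^4 + 2y^3 + 2y^2 + 2y + 2 ≠ 0; add g_3 = -y^4 + 2y^3 + 2y^2 + 2y + 2 to the basis.

The other S-polynomials (S(f_1,g_3), S(f_2,g_3)) all reduce to 0 modulo the current basis, so we have a Gröbner basis.
Inter-reduce: drop elements whose leading term is divisible by another's, tail-reduce, and make monic.

G = {x + y^2 - 3y - 3, y^4 - 2y^3 - 2y^2 - 2y - 2}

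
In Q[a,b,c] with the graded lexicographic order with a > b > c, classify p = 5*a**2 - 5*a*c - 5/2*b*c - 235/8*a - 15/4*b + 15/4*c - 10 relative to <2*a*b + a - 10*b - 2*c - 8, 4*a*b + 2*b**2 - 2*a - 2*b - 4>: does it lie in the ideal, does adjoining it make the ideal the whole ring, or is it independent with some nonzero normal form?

First compute the reduced Gröbner basis of I by Buchberger's algorithm.
f_1 = 2*a*b + a - 10*b - 2*c - 8, LT = a*b.
f_2 = 4*a*b + 2*b**2 - 2*a - 2*b - 4, LT = a*b.

S(f_1,f_2): lcm = a*b. S = -1/2*b**2 + a - 9/2*b - c - 3.
  leading term b**2: no divisor's leading term divides it; move -1/2*b**2 to the remainder.
  leading term a: no divisor's leading term divides it; move a to the remainder.
  leading term b: no divisor's leading term divides it; move -9/2*b to the remainder.
  leading term c: no divisor's leading term divides it; move -c to the remainder.
  leading term 1: no divisor's leading term divides it; move -3 to the remainder.
  remainder -1/2*b**2 + a - 9/2*b - c - 3 ≠ 0; add h_3 = -1/2*b**2 + a - 9/2*b - c - 3 to the basis.

S(f_1,h_3): lcm = a*b**2. S = 2*a**2 - 17/2*a*b - 2*a*c - 5*b**2 - b*c - 6*a - 4*b.
  leading term a**2: no divisor's leading term divides it; move 2*a**2 to the remainder.
  leading term a*b: subtract (-17/4)·f_1 from -17/2*a*b - 2*a*c - 5*b**2 - b*c - 6*a - 4*b → -2*a*c - 5*b**2 - b*c - 7/4*a - 93/2*b - 17/2*c - 34
  leading term a*c: no divisor's leading term divides it; move -2*a*c to the remainder.
  leading term b**2: subtract (10)·h_3 from -5*b**2 - b*c - 7/4*a - 93/2*b - 17/2*c - 34 → -b*c - 47/4*a - 3/2*b + 3/2*c - 4
  leading term b*c: no divisor's leading term divides it; move -b*c to the remainder.
  leading term a: no divisor's leading term divides it; move -47/4*a to the remainder.
  leading term b: no divisor's leading term divides it; move -3/2*b to the remainder.
  leading term c: no divisor's leading term divides it; move 3/2*c to the remainder.
  leading term 1: no divisor's leading term divides it; move -4 to the remainder.
  remainder 2*a**2 - 2*a*c - b*c - 47/4*a - 3/2*b + 3/2*c - 4 ≠ 0; add h_4 = 2*a**2 - 2*a*c - b*c - 47/4*a - 3/2*b + 3/2*c - 4 to the basis.

The other S-polynomials (S(f_2,h_3), S(f_1,h_4), S(f_2,h_4), S(h_3,h_4)) all reduce to 0 modulo the current basis, so we have a Gröbner basis.
Inter-reduce: drop elements whose leading term is divisible by another's, tail-reduce, and make monic.
Reduced Gröbner basis: {a**2 - a*c - 1/2*b*c - 47/8*a - 3/4*b + 3/4*c - 2, a*b + 1/2*a - 5*b - c - 4, b**2 - 2*a + 9*b + 2*c + 6}.
Label its elements g_1 = a**2 - a*c - 1/2*b*c - 47/8*a - 3/4*b + 3/4*c - 2, g_2 = a*b + 1/2*a - 5*b - c - 4, g_3 = b**2 - 2*a + 9*b + 2*c + 6.

Reduce p = 5*a**2 - 5*a*c - 5/2*b*c - 235/8*a - 15/4*b + 15/4*c - 10 modulo G:
  leading term a**2: subtract (5)·g_1 from 5*a**2 - 5*a*c - 5/2*b*c - 235/8*a - 15/4*b + 15/4*c - 10 → 0
  normal form = 0.
Since the normal form is 0, p ∈ I.

5*a**2 - 5*a*c - 5/2*b*c - 235/8*a - 15/4*b + 15/4*c - 10 lies in I (it reduces to 0).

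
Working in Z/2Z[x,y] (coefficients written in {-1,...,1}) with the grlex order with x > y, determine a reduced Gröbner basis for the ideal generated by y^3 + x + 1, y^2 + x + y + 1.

G = {x^2 + x, xy, y^2 + x + y + 1}

f_1 = y^3 + x + 1, LT = y^3.
f_2 = y^2 + x + y + 1, LT = y^2.

S(f_1,f_2): lcm = y^3. S = xy + y^2 + x + y + 1.
  leading term xy: no divisor's leading term divides it; move xy to the remainder.
  leading term y^2: subtract (1)·f_2 from y^2 + x + y + 1 → 0
  remainder xy ≠ 0; add g_3 = xy to the basis.

S(f_1,g_3): lcm = xy^3. S = x^2 + x.
  leading term x^2: no divisor's leading term divides it; move x^2 to the remainder.
  leading term x: no divisor's leading term divides it; move x to the remainder.
  remainder x^2 + x ≠ 0; add g_4 = x^2 + x to the basis.

The other S-polynomials (S(f_2,g_3), S(f_1,g_4), S(f_2,g_4), S(g_3,g_4)) all reduce to 0 modulo the current basis, so we have a Gröbner basis.
Inter-reduce: drop elements whose leading term is divisible by another's, tail-reduce, and make monic.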